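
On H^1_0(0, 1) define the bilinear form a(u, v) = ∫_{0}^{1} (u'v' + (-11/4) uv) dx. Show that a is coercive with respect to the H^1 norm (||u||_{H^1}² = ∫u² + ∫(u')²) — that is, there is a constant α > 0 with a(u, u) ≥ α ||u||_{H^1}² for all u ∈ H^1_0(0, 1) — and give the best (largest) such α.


α = (-11/4 + π^2)/(1 + π^2)

Coercivity of a(·,·) on H^1_0(0, 1) means a(u, u) ≥ α ||u||_{H^1}² for every u ∈ H^1_0.
The interval has length L = 1, and Poincaré/coercivity depend only on L. Here a(u, u) = ∫(u')² + (-11/4)·∫u².
Here c = -11/4 < 0 with |c| < (π/L)² = π^2, so coercivity still holds. The condition a(u,u) ≥ α||u||_{H^1}² reads (1−α)∫(u')² ≥ (α−c)∫u². Any admissible α is ≤ 1 (rapidly oscillating u have ∫u²/∫(u')² → 0), and α = 1 would force 0 ≥ (1−c)∫u², impossible since c < 1; so 1−α > 0. By the sharp Poincaré inequality on H^1_0 of an interval of length L, ∫(u')² ≥ (π/L)²∫u² with equality for the first sine mode sin(π(x−x₀)/L) (x₀ the left endpoint), so the inequality holds for all u iff (1−α)(π/L)² ≥ α − c, i.e. α ≤ ((π/L)² + c)/((π/L)² + 1) = (1 + c(L/π)²)/(1 + (L/π)²). (Direct route, valid since c ≤ 0: Poincaré gives c∫u² ≥ c(L/π)²∫(u')², so a(u,u) ≥ (1 + c(L/π)²)∫(u')², while ||u||_{H^1}² ≤ (1 + (L/π)²)∫(u')²; dividing yields the same α.) With (π/L)² = π^2 and c = -11/4, the largest admissible constant is α = ((π/L)² + c)/((π/L)² + 1).
Simplifying, α = (-11/4 + π^2)/(1 + π^2).


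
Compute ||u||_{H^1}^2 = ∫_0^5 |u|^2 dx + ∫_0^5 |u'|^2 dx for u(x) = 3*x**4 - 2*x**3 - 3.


||u||_{H^1}^2 = 37200005/14

The H^1 norm (squared) on an interval (0, L) is
  ||u||_{H^1}^2 = ∫_0^L u(x)^2 dx + ∫_0^L u'(x)^2 dx.
Compute u'(x) = 12*x**3 - 6*x**2.
Then u(x)^2 = 9*x**8 - 12*x**7 + 4*x**6 - 18*x**4 + 12*x**3 + 9 and u'(x)^2 = 144*x**6 - 144*x**5 + 36*x**4.
Integrate each monomial from 0 to 5 using ∫_0^5 c·x^n dx = c·5^(n+1)/(n+1):
  ∫_0^5 u(x)^2 dx = ∫_0^5 (9*x^8 - 12*x^7 + 4*x^6 - 18*x^4 + 12*x^3 + 9) dx. Term by term:
    ∫_0^5 9*x^8 dx = 1953125;  ∫_0^5 -12*x^7 dx = -1171875/2;  ∫_0^5 4*x^6 dx = 312500/7;
    ∫_0^5 -18*x^4 dx = -11250;  ∫_0^5 12*x^3 dx = 1875;  ∫_0^5 9 dx = 45.
  Sum: 1953125 − 1171875/2 + 312500/7 − 11250 + 1875 + 45 = 19635005/14.
  ∫_0^5 u'(x)^2 dx = ∫_0^5 (144*x^6 - 144*x^5 + 36*x^4) dx. Term by term:
    ∫_0^5 144*x^6 dx = 11250000/7;  ∫_0^5 -144*x^5 dx = -375000;  ∫_0^5 36*x^4 dx = 22500.
  Sum: 11250000/7 − 375000 + 22500 = 8782500/7.
Adding: ||u||_{H^1}^2 = 19635005/14 + 8782500/7 = 37200005/14.


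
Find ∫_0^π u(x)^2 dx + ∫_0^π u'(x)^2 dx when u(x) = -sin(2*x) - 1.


||u||_{H^1(0,π)}^2 = 7*π/2

u'(x) = -2*cos(2*x).
Expand u² and (u')² and integrate term by term on (0, π), using: for integers n ≥ 1, ∫_0^π sin²(nx) dx = ∫_0^π cos²(nx) dx = π/2; for n ≠ n', ∫_0^π sin(nx)sin(n'x) dx = ∫_0^π cos(nx)cos(n'x) dx = 0; and by product-to-sum, ∫_0^π sin(nx)cos(n'x) dx = ½∫_0^π [sin((n+n')x) + sin((n−n')x)] dx, which is 0 when n+n' is even and 2n/(n²−n'²) when n+n' is odd (it need not vanish on (0, π)). For the constant mode: ∫_0^π 1 dx = π, ∫_0^π cos(nx) dx = 0, ∫_0^π sin(nx) dx = (1−(−1)^n)/n.
  u² squared terms: (-1)²·∫1 dx = 1·π = π;  (-1)²·∫sin(2x)² dx = 1·π/2 = π/2.
  u² cross terms: 2·(-1)·(-1)·∫1·sin(2x) dx = 2·(0) = 0.
  So ∫_0^π u² dx = π + π/2 + 0 = 3*π/2.
  (u')² squared terms: (-2)²·∫cos(2x)² dx = 4·π/2 = 2*π.
  So ∫_0^π (u')² dx = 2*π.
||u||_{H^1}^2 = (3*π/2) + (2*π) = 7*π/2.


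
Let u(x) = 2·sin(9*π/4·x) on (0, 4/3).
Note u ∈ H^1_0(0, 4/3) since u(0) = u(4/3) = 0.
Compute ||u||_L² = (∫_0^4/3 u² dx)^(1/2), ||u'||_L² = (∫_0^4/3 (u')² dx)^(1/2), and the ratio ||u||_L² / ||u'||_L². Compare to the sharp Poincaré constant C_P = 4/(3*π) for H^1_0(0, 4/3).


||u||_L² / ||u'||_L² = 4/(9*π) < C_P = 4/(3*π).

u(x) = 2·sin(9*π/4·x), so u'(x) = 9*π*cos(9*π*x/4)/2.
Writing u(x) = A·sin(kπx/L) with A = 2 and k = 3, use ∫_0^L sin²(kπx/L) dx = L/2 and ∫_0^L cos²(kπx/L) dx = L/2.
u² = 4·sin²(9*π/4·x) and (u')² = 81*π^2/4·cos²(9*π/4·x), and each of sin², cos² integrates to L/2 = 2/3 over (0, 4/3).
∫_0^4/3 u² dx = 8/3, so ||u||_L² = 2*sqrt(6)/3.
∫_0^4/3 (u')² dx = 27*π^2/2, so ||u'||_L² = 3*sqrt(6)*π/2.
Ratio ||u||_L² / ||u'||_L² = 4/(9*π).
Sharp Poincaré constant on H^1_0(0, 4/3) is C_P = L/π = 4/(3*π), achieved by sin(3*π/4·x).
This is the k = 3 harmonic; the ratio L/(kπ) is strictly less than C_P = L/π, consistent with the sharp inequality ||u||_L² ≤ C_P ||u'||_L².


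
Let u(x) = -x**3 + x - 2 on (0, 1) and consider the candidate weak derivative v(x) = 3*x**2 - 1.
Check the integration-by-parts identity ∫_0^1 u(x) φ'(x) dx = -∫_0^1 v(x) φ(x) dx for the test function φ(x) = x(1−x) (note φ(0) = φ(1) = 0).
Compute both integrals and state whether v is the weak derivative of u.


LHS = -1/60, RHS = 1/60. No, v is not the weak derivative of u.

u(x) = -x**3 + x - 2, classical derivative u'(x) = 1 - 3*x**2.
φ(x) = x(1−x), so φ'(x) = 1 - 2*x.
Note φ(0) = φ(1) = 0, so the boundary term u·φ vanishes.
LHS = ∫_0^1 u(x) φ'(x) dx = ∫_0^1 (2*x^4 - x^3 - 2*x^2 + 5*x - 2) dx. Term by term:
  ∫_0^1 2*x^4 dx = 2/5;  ∫_0^1 -x^3 dx = -1/4;  ∫_0^1 -2*x^2 dx = -2/3;
  ∫_0^1 5*x dx = 5/2;  ∫_0^1 -2 dx = -2.
Sum: 2/5 − 1/4 − 2/3 + 5/2 − 2 = -1/60.
So LHS = -1/60.
∫_0^1 v(x) φ(x) dx = ∫_0^1 (-3*x^4 + 3*x^3 + x^2 - x) dx. Term by term:
  ∫_0^1 -3*x^4 dx = -3/5;  ∫_0^1 3*x^3 dx = 3/4;  ∫_0^1 x^2 dx = 1/3;
  ∫_0^1 -x dx = -1/2.
Sum: -3/5 + 3/4 + 1/3 − 1/2 = -1/60.
So RHS = -∫_0^1 v(x) φ(x) dx = 1/60.
LHS − RHS = -1/30 ≠ 0, so the identity fails.
(For a valid weak derivative the identity must hold for EVERY test function, in particular this one. The failure shows v is NOT the weak derivative of u.)
Correct weak derivative would be u'(x) = 1 - 3*x**2.


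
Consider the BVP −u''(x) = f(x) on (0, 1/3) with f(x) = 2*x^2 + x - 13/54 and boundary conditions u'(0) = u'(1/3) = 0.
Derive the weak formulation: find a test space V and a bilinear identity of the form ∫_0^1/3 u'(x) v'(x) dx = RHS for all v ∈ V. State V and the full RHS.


V = H^1(0, 1/3) (no boundary constraint on v; u is determined up to an additive constant); weak form: ∫_0^1/3 u'v' dx = ∫_0^1/3 (2*x^2 + x - 13/54) v dx for all v ∈ V.

Multiply both sides by a test function v and integrate from 0 to 1/3:
  ∫_0^1/3 −u''(x) v(x) dx = ∫_0^1/3 f(x) v(x) dx.
Integrate the LHS by parts once:
  ∫_0^1/3 −u'' v dx = −[u'(x) v(x)]_0^1/3 + ∫_0^1/3 u'(x) v'(x) dx.
Thus ∫_0^1/3 u'(x) v'(x) dx = ∫_0^1/3 f(x) v(x) dx + [u'(x) v(x)]_0^1/3.
Choose V so that boundary terms are either known or forced to vanish.
u has homogeneous Neumann: u'(0) = u'(1/3) = 0. So [u' v]_0^1/3 = 0·v(1/3) − 0·v(0) = 0 for any v; take V = H^1(0, 1/3).
Weak formulation: find u (satisfying any essential BC) such that ∫_0^1/3 u'(x) v'(x) dx = ∫_0^1/3 f v dx for all v ∈ V (homogeneous Neumann, so boundary terms vanish).
Substituting f(x) = 2*x^2 + x - 13/54, the right-hand side is ∫_0^1/3 (2*x^2 + x - 13/54) v dx.
Compatibility check (pure Neumann): taking v ≡ 1 ∈ V gives 0 = ∫_0^1/3 f dx + (0) − (0), i.e. ∫_0^1/3 f dx must equal u'(0) − u'(1/3) = 0. Indeed ∫_0^1/3 (2*x^2 + x - 13/54) dx = 0, so the data are compatible. The solution is then unique only up to an additive constant (fix it e.g. by requiring ∫_0^1/3 u dx = 0).


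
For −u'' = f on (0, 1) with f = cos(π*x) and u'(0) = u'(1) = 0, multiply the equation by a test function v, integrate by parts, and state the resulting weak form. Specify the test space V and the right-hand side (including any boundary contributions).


V = H^1(0, 1) (no boundary constraint on v; u is determined up to an additive constant); weak form: ∫_0^1 u'v' dx = ∫_0^1 (cos(π*x)) v dx for all v ∈ V.

Multiply both sides by a test function v and integrate from 0 to 1:
  ∫_0^1 −u''(x) v(x) dx = ∫_0^1 f(x) v(x) dx.
Integrate the LHS by parts once:
  ∫_0^1 −u'' v dx = −[u'(x) v(x)]_0^1 + ∫_0^1 u'(x) v'(x) dx.
Thus ∫_0^1 u'(x) v'(x) dx = ∫_0^1 f(x) v(x) dx + [u'(x) v(x)]_0^1.
Choose V so that boundary terms are either known or forced to vanish.
u has homogeneous Neumann: u'(0) = u'(1) = 0. So [u' v]_0^1 = 0·v(1) − 0·v(0) = 0 for any v; take V = H^1(0, 1).
Weak formulation: find u (satisfying any essential BC) such that ∫_0^1 u'(x) v'(x) dx = ∫_0^1 f v dx for all v ∈ V (homogeneous Neumann, so boundary terms vanish).
Substituting f(x) = cos(π*x), the right-hand side is ∫_0^1 (cos(π*x)) v dx.
Compatibility check (pure Neumann): taking v ≡ 1 ∈ V gives 0 = ∫_0^1 f dx + (0) − (0), i.e. ∫_0^1 f dx must equal u'(0) − u'(1) = 0. Indeed ∫_0^1 (cos(π*x)) dx = 0, so the data are compatible. The solution is then unique only up to an additive constant (fix it e.g. by requiring ∫_0^1 u dx = 0).


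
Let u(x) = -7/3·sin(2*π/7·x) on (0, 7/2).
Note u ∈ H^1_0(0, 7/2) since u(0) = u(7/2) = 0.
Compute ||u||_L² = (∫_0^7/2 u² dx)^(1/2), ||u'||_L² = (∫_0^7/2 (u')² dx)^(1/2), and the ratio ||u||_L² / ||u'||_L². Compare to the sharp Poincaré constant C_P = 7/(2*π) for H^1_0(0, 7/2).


||u||_L² / ||u'||_L² = 7/(2*π) = C_P.

u(x) = -7/3·sin(2*π/7·x), so u'(x) = -2*π*cos(2*π*x/7)/3.
Writing u(x) = A·sin(kπx/L) with A = -7/3 and k = 1, use ∫_0^L sin²(kπx/L) dx = L/2 and ∫_0^L cos²(kπx/L) dx = L/2.
u² = 49/9·sin²(2*π/7·x) and (u')² = 4*π^2/9·cos²(2*π/7·x), and each of sin², cos² integrates to L/2 = 7/4 over (0, 7/2).
∫_0^7/2 u² dx = 343/36, so ||u||_L² = 7*sqrt(7)/6.
∫_0^7/2 (u')² dx = 7*π^2/9, so ||u'||_L² = sqrt(7)*π/3.
Ratio ||u||_L² / ||u'||_L² = 7/(2*π).
Sharp Poincaré constant on H^1_0(0, 7/2) is C_P = L/π = 7/(2*π), achieved by sin(2*π/7·x).
This is the k = 1 eigenfunction (up to amplitude), so the ratio equals the sharp Poincaré constant exactly.


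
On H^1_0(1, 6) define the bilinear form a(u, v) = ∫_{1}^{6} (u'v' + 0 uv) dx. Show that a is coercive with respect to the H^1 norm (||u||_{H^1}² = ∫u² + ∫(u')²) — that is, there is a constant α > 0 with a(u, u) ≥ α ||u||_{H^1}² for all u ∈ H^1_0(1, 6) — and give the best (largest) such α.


α = π^2/(π^2 + 25)

Coercivity of a(·,·) on H^1_0(1, 6) means a(u, u) ≥ α ||u||_{H^1}² for every u ∈ H^1_0.
The interval has length L = 5, and Poincaré/coercivity depend only on L. Here a(u, u) = ∫(u')² + (0)·∫u².
Here c = 0, so a(u,u) = ∫(u')² alone. The condition a(u,u) ≥ α||u||_{H^1}² reads (1−α)∫(u')² ≥ (α−c)∫u². Any admissible α is ≤ 1 (rapidly oscillating u have ∫u²/∫(u')² → 0), and α = 1 would force 0 ≥ (1−c)∫u², impossible since c < 1; so 1−α > 0. By the sharp Poincaré inequality on H^1_0 of an interval of length L, ∫(u')² ≥ (π/L)²∫u² with equality for the first sine mode sin(π(x−x₀)/L) (x₀ the left endpoint), so the inequality holds for all u iff (1−α)(π/L)² ≥ α − c, i.e. α ≤ ((π/L)² + c)/((π/L)² + 1) = (1 + c(L/π)²)/(1 + (L/π)²). (Direct route, valid since c ≤ 0: Poincaré gives c∫u² ≥ c(L/π)²∫(u')², so a(u,u) ≥ (1 + c(L/π)²)∫(u')², while ||u||_{H^1}² ≤ (1 + (L/π)²)∫(u')²; dividing yields the same α.) With (π/L)² = π^2/25 and c = 0, the largest admissible constant is α = ((π/L)² + c)/((π/L)² + 1).
Simplifying, α = π^2/(π^2 + 25).


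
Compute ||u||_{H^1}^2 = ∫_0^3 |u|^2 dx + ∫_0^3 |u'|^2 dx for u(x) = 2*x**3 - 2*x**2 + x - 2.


||u||_{H^1}^2 = 52329/35

The H^1 norm (squared) on an interval (0, L) is
  ||u||_{H^1}^2 = ∫_0^L u(x)^2 dx + ∫_0^L u'(x)^2 dx.
Compute u'(x) = 6*x**2 - 4*x + 1.
Then u(x)^2 = 4*x**6 - 8*x**5 + 8*x**4 - 12*x**3 + 9*x**2 - 4*x + 4 and u'(x)^2 = 36*x**4 - 48*x**3 + 28*x**2 - 8*x + 1.
Integrate each monomial from 0 to 3 using ∫_0^3 c·x^n dx = c·3^(n+1)/(n+1):
  ∫_0^3 u(x)^2 dx = ∫_0^3 (4*x^6 - 8*x^5 + 8*x^4 - 12*x^3 + 9*x^2 - 4*x + 4) dx. Term by term:
    ∫_0^3 4*x^6 dx = 8748/7;  ∫_0^3 -8*x^5 dx = -972;  ∫_0^3 8*x^4 dx = 1944/5;
    ∫_0^3 -12*x^3 dx = -243;  ∫_0^3 9*x^2 dx = 81;  ∫_0^3 -4*x dx = -18;
    ∫_0^3 4 dx = 12.
  Sum: 8748/7 − 972 + 1944/5 − 243 + 81 − 18 + 12 = 17448/35.
  ∫_0^3 u'(x)^2 dx = ∫_0^3 (36*x^4 - 48*x^3 + 28*x^2 - 8*x + 1) dx. Term by term:
    ∫_0^3 36*x^4 dx = 8748/5;  ∫_0^3 -48*x^3 dx = -972;  ∫_0^3 28*x^2 dx = 252;
    ∫_0^3 -8*x dx = -36;  ∫_0^3 1 dx = 3.
  Sum: 8748/5 − 972 + 252 − 36 + 3 = 4983/5.
Adding: ||u||_{H^1}^2 = 17448/35 + 4983/5 = 52329/35.


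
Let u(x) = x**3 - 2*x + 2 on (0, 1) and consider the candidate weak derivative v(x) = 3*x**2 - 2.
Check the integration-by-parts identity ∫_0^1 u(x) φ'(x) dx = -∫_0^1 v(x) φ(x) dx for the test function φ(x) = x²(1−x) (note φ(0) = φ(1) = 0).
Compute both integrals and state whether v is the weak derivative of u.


LHS = 1/15, RHS = 1/15. Yes, v = u' weakly.

u(x) = x**3 - 2*x + 2, classical derivative u'(x) = 3*x**2 - 2.
φ(x) = x²(1−x), so φ'(x) = x*(2 - 3*x).
Note φ(0) = φ(1) = 0, so the boundary term u·φ vanishes.
LHS = ∫_0^1 u(x) φ'(x) dx = ∫_0^1 (-3*x^5 + 2*x^4 + 6*x^3 - 10*x^2 + 4*x) dx. Term by term:
  ∫_0^1 -3*x^5 dx = -1/2;  ∫_0^1 2*x^4 dx = 2/5;  ∫_0^1 6*x^3 dx = 3/2;
  ∫_0^1 -10*x^2 dx = -10/3;  ∫_0^1 4*x dx = 2.
Sum: -1/2 + 2/5 + 3/2 − 10/3 + 2 = 1/15.
So LHS = 1/15.
∫_0^1 v(x) φ(x) dx = ∫_0^1 (-3*x^5 + 3*x^4 + 2*x^3 - 2*x^2) dx. Term by term:
  ∫_0^1 -3*x^5 dx = -1/2;  ∫_0^1 3*x^4 dx = 3/5;  ∫_0^1 2*x^3 dx = 1/2;
  ∫_0^1 -2*x^2 dx = -2/3.
Sum: -1/2 + 3/5 + 1/2 − 2/3 = -1/15.
So RHS = -∫_0^1 v(x) φ(x) dx = 1/15.
LHS = RHS, so the identity holds for this test φ.
Moreover u is smooth here and v(x) = u'(x) = 3*x**2 - 2 pointwise, so the identity holds for every test function. Hence v is the weak derivative of u.


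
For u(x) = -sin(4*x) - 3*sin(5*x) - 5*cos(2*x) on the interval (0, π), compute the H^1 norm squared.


||u||_{H^1(0,π)}^2 = 500/7 + 188*π

u'(x) = 10*sin(2*x) - 4*cos(4*x) - 15*cos(5*x).
Expand u² and (u')² and integrate term by term on (0, π), using: for integers n ≥ 1, ∫_0^π sin²(nx) dx = ∫_0^π cos²(nx) dx = π/2; for n ≠ n', ∫_0^π sin(nx)sin(n'x) dx = ∫_0^π cos(nx)cos(n'x) dx = 0; and by product-to-sum, ∫_0^π sin(nx)cos(n'x) dx = ½∫_0^π [sin((n+n')x) + sin((n−n')x)] dx, which is 0 when n+n' is even and 2n/(n²−n'²) when n+n' is odd (it need not vanish on (0, π)).
  u² squared terms: (-1)²·∫sin(4x)² dx = 1·π/2 = π/2;  (-5)²·∫cos(2x)² dx = 25·π/2 = 25*π/2;  (-3)²·∫sin(5x)² dx = 9·π/2 = 9*π/2.
  u² cross terms: 2·(-1)·(-5)·∫sin(4x)·cos(2x) dx = 10·(0) = 0;  2·(-1)·(-3)·∫sin(4x)·sin(5x) dx = 6·(0) = 0;  2·(-5)·(-3)·∫cos(2x)·sin(5x) dx = 30·(10/21) = 100/7.
  So ∫_0^π u² dx = π/2 + 25*π/2 + 9*π/2 + 0 + 0 + 100/7 = 100/7 + 35*π/2.
  (u')² squared terms: (-15)²·∫cos(5x)² dx = 225·π/2 = 225*π/2;  (-4)²·∫cos(4x)² dx = 16·π/2 = 8*π;  (10)²·∫sin(2x)² dx = 100·π/2 = 50*π.
  (u')² cross terms: 2·(-15)·(-4)·∫cos(5x)·cos(4x) dx = 120·(0) = 0;  2·(-15)·(10)·∫cos(5x)·sin(2x) dx = -300·(-4/21) = 400/7;  2·(-4)·(10)·∫cos(4x)·sin(2x) dx = -80·(0) = 0.
  So ∫_0^π (u')² dx = 225*π/2 + 8*π + 50*π + 0 + 400/7 + 0 = 400/7 + 341*π/2.
||u||_{H^1}^2 = (100/7 + 35*π/2) + (400/7 + 341*π/2) = 500/7 + 188*π.


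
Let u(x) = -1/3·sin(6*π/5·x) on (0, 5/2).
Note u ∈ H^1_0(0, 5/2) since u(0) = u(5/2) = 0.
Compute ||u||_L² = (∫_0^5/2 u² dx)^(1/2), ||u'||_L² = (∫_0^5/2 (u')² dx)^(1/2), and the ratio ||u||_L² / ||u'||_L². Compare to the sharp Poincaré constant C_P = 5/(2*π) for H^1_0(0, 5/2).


||u||_L² / ||u'||_L² = 5/(6*π) < C_P = 5/(2*π).

u(x) = -1/3·sin(6*π/5·x), so u'(x) = -2*π*cos(6*π*x/5)/5.
Writing u(x) = A·sin(kπx/L) with A = -1/3 and k = 3, use ∫_0^L sin²(kπx/L) dx = L/2 and ∫_0^L cos²(kπx/L) dx = L/2.
u² = 1/9·sin²(6*π/5·x) and (u')² = 4*π^2/25·cos²(6*π/5·x), and each of sin², cos² integrates to L/2 = 5/4 over (0, 5/2).
∫_0^5/2 u² dx = 5/36, so ||u||_L² = sqrt(5)/6.
∫_0^5/2 (u')² dx = π^2/5, so ||u'||_L² = sqrt(5)*π/5.
Ratio ||u||_L² / ||u'||_L² = 5/(6*π).
Sharp Poincaré constant on H^1_0(0, 5/2) is C_P = L/π = 5/(2*π), achieved by sin(2*π/5·x).
This is the k = 3 harmonic; the ratio L/(kπ) is strictly less than C_P = L/π, consistent with the sharp inequality ||u||_L² ≤ C_P ||u'||_L².


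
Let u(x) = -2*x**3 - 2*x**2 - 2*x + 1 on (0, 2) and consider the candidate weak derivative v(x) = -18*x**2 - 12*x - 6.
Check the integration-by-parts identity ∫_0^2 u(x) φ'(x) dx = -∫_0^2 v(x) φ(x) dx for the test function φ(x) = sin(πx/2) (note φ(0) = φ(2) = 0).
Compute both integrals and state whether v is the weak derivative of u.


LHS = -192/π^3 + 72/π, RHS = -576/π^3 + 216/π. No, v is not the weak derivative of u.

u(x) = -2*x**3 - 2*x**2 - 2*x + 1, classical derivative u'(x) = -6*x**2 - 4*x - 2.
φ(x) = sin(πx/2), so φ'(x) = π*cos(π*x/2)/2.
Note φ(0) = φ(2) = 0, so the boundary term u·φ vanishes.
LHS = ∫_0^2 u(x) φ'(x) dx = ∫_0^2 (-π*x^3*cos(π*x/2) - π*x^2*cos(π*x/2) - π*x*cos(π*x/2) + π*cos(π*x/2)/2) dx. Term by term:
  ∫_0^2 π*cos(π*x/2)/2 dx = 0;  ∫_0^2 -π*x*cos(π*x/2) dx = 8/π;  ∫_0^2 -π*x^2*cos(π*x/2) dx = 16/π;
  ∫_0^2 -π*x^3*cos(π*x/2) dx = -192/π^3 + 48/π.
Sum: 0 + 8/π + 16/π + -192/π^3 + 48/π = -192/π^3 + 72/π.
So LHS = -192/π^3 + 72/π.
∫_0^2 v(x) φ(x) dx = ∫_0^2 (-18*x^2*sin(π*x/2) - 12*x*sin(π*x/2) - 6*sin(π*x/2)) dx. Term by term:
  ∫_0^2 -6*sin(π*x/2) dx = -24/π;  ∫_0^2 -18*x^2*sin(π*x/2) dx = -144/π + 576/π^3;  ∫_0^2 -12*x*sin(π*x/2) dx = -48/π.
Sum: -24/π + -144/π + 576/π^3 − 48/π = -216/π + 576/π^3.
So RHS = -∫_0^2 v(x) φ(x) dx = -576/π^3 + 216/π.
LHS − RHS = -144/π + 384/π^3 ≠ 0, so the identity fails.
(For a valid weak derivative the identity must hold for EVERY test function, in particular this one. The failure shows v is NOT the weak derivative of u.)
Correct weak derivative would be u'(x) = -6*x**2 - 4*x - 2.


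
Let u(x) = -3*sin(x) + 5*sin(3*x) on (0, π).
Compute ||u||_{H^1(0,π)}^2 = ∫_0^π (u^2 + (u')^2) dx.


||u||_{H^1(0,π)}^2 = 134*π

u'(x) = -3*cos(x) + 15*cos(3*x).
Expand u² and (u')² and integrate term by term on (0, π), using: for integers n ≥ 1, ∫_0^π sin²(nx) dx = ∫_0^π cos²(nx) dx = π/2; for n ≠ n', ∫_0^π sin(nx)sin(n'x) dx = ∫_0^π cos(nx)cos(n'x) dx = 0; and by product-to-sum, ∫_0^π sin(nx)cos(n'x) dx = ½∫_0^π [sin((n+n')x) + sin((n−n')x)] dx, which is 0 when n+n' is even and 2n/(n²−n'²) when n+n' is odd (it need not vanish on (0, π)).
  u² squared terms: (-3)²·∫sin(x)² dx = 9·π/2 = 9*π/2;  (5)²·∫sin(3x)² dx = 25·π/2 = 25*π/2.
  u² cross terms: 2·(-3)·(5)·∫sin(x)·sin(3x) dx = -30·(0) = 0.
  So ∫_0^π u² dx = 9*π/2 + 25*π/2 + 0 = 17*π.
  (u')² squared terms: (-3)²·∫cos(x)² dx = 9·π/2 = 9*π/2;  (15)²·∫cos(3x)² dx = 225·π/2 = 225*π/2.
  (u')² cross terms: 2·(-3)·(15)·∫cos(x)·cos(3x) dx = -90·(0) = 0.
  So ∫_0^π (u')² dx = 9*π/2 + 225*π/2 + 0 = 117*π.
||u||_{H^1}^2 = (17*π) + (117*π) = 134*π.


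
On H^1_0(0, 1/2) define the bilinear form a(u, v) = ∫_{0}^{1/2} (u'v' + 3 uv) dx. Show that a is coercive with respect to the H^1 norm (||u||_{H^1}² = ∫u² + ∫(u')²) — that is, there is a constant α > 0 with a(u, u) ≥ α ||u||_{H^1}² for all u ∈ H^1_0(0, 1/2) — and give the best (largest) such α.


α = 1

Coercivity of a(·,·) on H^1_0(0, 1/2) means a(u, u) ≥ α ||u||_{H^1}² for every u ∈ H^1_0.
The interval has length L = 1/2, and Poincaré/coercivity depend only on L. Here a(u, u) = ∫(u')² + (3)·∫u².
Here c = 3 ≥ 1, so a(u,u) = ∫(u')² + c∫u² ≥ ∫(u')² + ∫u² = ||u||_{H^1}², i.e. α = 1 works. No larger α is possible: a(u,u) ≥ α||u||_{H^1}² means (1−α)∫(u')² ≥ (α−c)∫u², and for the modes u_n = sin(nπ(x−x₀)/L) (x₀ the left endpoint) one has ∫u_n²/∫(u_n')² = (L/(nπ))² → 0, so a(u_n,u_n)/||u_n||_{H^1}² → 1. Hence the optimal constant is α = 1.
Therefore α = 1.


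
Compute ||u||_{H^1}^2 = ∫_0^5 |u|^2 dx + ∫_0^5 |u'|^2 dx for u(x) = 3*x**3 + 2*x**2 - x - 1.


||u||_{H^1}^2 = 8000395/42

The H^1 norm (squared) on an interval (0, L) is
  ||u||_{H^1}^2 = ∫_0^L u(x)^2 dx + ∫_0^L u'(x)^2 dx.
Compute u'(x) = 9*x**2 + 4*x - 1.
Then u(x)^2 = 9*x**6 + 12*x**5 - 2*x**4 - 10*x**3 - 3*x**2 + 2*x + 1 and u'(x)^2 = 81*x**4 + 72*x**3 - 2*x**2 - 8*x + 1.
Integrate each monomial from 0 to 5 using ∫_0^5 c·x^n dx = c·5^(n+1)/(n+1):
  ∫_0^5 u(x)^2 dx = ∫_0^5 (9*x^6 + 12*x^5 - 2*x^4 - 10*x^3 - 3*x^2 + 2*x + 1) dx. Term by term:
    ∫_0^5 9*x^6 dx = 703125/7;  ∫_0^5 12*x^5 dx = 31250;  ∫_0^5 -2*x^4 dx = -1250;
    ∫_0^5 -10*x^3 dx = -3125/2;  ∫_0^5 -3*x^2 dx = -125;  ∫_0^5 2*x dx = 25;
    ∫_0^5 1 dx = 5.
  Sum: 703125/7 + 31250 − 1250 − 3125/2 − 125 + 25 + 5 = 1803045/14.
  ∫_0^5 u'(x)^2 dx = ∫_0^5 (81*x^4 + 72*x^3 - 2*x^2 - 8*x + 1) dx. Term by term:
    ∫_0^5 81*x^4 dx = 50625;  ∫_0^5 72*x^3 dx = 11250;  ∫_0^5 -2*x^2 dx = -250/3;
    ∫_0^5 -8*x dx = -100;  ∫_0^5 1 dx = 5.
  Sum: 50625 + 11250 − 250/3 − 100 + 5 = 185090/3.
Adding: ||u||_{H^1}^2 = 1803045/14 + 185090/3 = 8000395/42.


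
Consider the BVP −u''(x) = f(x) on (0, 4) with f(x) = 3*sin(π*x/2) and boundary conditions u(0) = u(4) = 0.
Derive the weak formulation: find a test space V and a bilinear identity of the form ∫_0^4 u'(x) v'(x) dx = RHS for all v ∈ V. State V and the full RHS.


V = H^1_0(0, 4) (so v(0) = v(4) = 0); weak form: ∫_0^4 u'v' dx = ∫_0^4 (3*sin(π*x/2)) v dx for all v ∈ V.

Multiply both sides by a test function v and integrate from 0 to 4:
  ∫_0^4 −u''(x) v(x) dx = ∫_0^4 f(x) v(x) dx.
Integrate the LHS by parts once:
  ∫_0^4 −u'' v dx = −[u'(x) v(x)]_0^4 + ∫_0^4 u'(x) v'(x) dx.
Thus ∫_0^4 u'(x) v'(x) dx = ∫_0^4 f(x) v(x) dx + [u'(x) v(x)]_0^4.
Choose V so that boundary terms are either known or forced to vanish.
u is Dirichlet: u(0) = u(4) = 0. Let V = H^1_0(0, 4); then v(0) = v(4) = 0, and [u' v]_0^4 = 0.
Weak formulation: find u (satisfying any essential BC) such that ∫_0^4 u'(x) v'(x) dx = ∫_0^4 f v dx for all v ∈ V.
Substituting f(x) = 3*sin(π*x/2), the right-hand side is ∫_0^4 (3*sin(π*x/2)) v dx.


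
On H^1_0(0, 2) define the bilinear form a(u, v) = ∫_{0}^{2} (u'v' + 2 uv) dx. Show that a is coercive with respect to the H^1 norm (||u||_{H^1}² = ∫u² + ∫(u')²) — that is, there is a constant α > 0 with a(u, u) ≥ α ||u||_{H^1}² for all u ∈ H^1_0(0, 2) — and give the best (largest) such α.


α = 1

Coercivity of a(·,·) on H^1_0(0, 2) means a(u, u) ≥ α ||u||_{H^1}² for every u ∈ H^1_0.
The interval has length L = 2, and Poincaré/coercivity depend only on L. Here a(u, u) = ∫(u')² + (2)·∫u².
Here c = 2 ≥ 1, so a(u,u) = ∫(u')² + c∫u² ≥ ∫(u')² + ∫u² = ||u||_{H^1}², i.e. α = 1 works. No larger α is possible: a(u,u) ≥ α||u||_{H^1}² means (1−α)∫(u')² ≥ (α−c)∫u², and for the modes u_n = sin(nπ(x−x₀)/L) (x₀ the left endpoint) one has ∫u_n²/∫(u_n')² = (L/(nπ))² → 0, so a(u_n,u_n)/||u_n||_{H^1}² → 1. Hence the optimal constant is α = 1.
Therefore α = 1.


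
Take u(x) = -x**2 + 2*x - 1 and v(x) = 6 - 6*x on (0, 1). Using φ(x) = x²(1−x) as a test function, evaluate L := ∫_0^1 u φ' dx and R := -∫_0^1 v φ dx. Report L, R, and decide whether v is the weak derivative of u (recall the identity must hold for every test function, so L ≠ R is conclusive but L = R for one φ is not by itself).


LHS = -1/15, RHS = -1/5. No, v is not the weak derivative of u.

u(x) = -x**2 + 2*x - 1, classical derivative u'(x) = 2 - 2*x.
φ(x) = x²(1−x), so φ'(x) = x*(2 - 3*x).
Note φ(0) = φ(1) = 0, so the boundary term u·φ vanishes.
LHS = ∫_0^1 u(x) φ'(x) dx = ∫_0^1 (3*x^4 - 8*x^3 + 7*x^2 - 2*x) dx. Term by term:
  ∫_0^1 3*x^4 dx = 3/5;  ∫_0^1 -8*x^3 dx = -2;  ∫_0^1 7*x^2 dx = 7/3;
  ∫_0^1 -2*x dx = -1.
Sum: 3/5 − 2 + 7/3 − 1 = -1/15.
So LHS = -1/15.
∫_0^1 v(x) φ(x) dx = ∫_0^1 (6*x^4 - 12*x^3 + 6*x^2) dx. Term by term:
  ∫_0^1 6*x^4 dx = 6/5;  ∫_0^1 -12*x^3 dx = -3;  ∫_0^1 6*x^2 dx = 2.
Sum: 6/5 − 3 + 2 = 1/5.
So RHS = -∫_0^1 v(x) φ(x) dx = -1/5.
LHS − RHS = 2/15 ≠ 0, so the identity fails.
(For a valid weak derivative the identity must hold for EVERY test function, in particular this one. The failure shows v is NOT the weak derivative of u.)
Correct weak derivative would be u'(x) = 2 - 2*x.


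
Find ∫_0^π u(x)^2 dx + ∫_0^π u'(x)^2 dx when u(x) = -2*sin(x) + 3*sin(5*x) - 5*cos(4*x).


||u||_{H^1(0,π)}^2 = -612 + 667*π/2

u'(x) = 20*sin(4*x) - 2*cos(x) + 15*cos(5*x).
Expand u² and (u')² and integrate term by term on (0, π), using: for integers n ≥ 1, ∫_0^π sin²(nx) dx = ∫_0^π cos²(nx) dx = π/2; for n ≠ n', ∫_0^π sin(nx)sin(n'x) dx = ∫_0^π cos(nx)cos(n'x) dx = 0; and by product-to-sum, ∫_0^π sin(nx)cos(n'x) dx = ½∫_0^π [sin((n+n')x) + sin((n−n')x)] dx, which is 0 when n+n' is even and 2n/(n²−n'²) when n+n' is odd (it need not vanish on (0, π)).
  u² squared terms: (-5)²·∫cos(4x)² dx = 25·π/2 = 25*π/2;  (-2)²·∫sin(x)² dx = 4·π/2 = 2*π;  (3)²·∫sin(5x)² dx = 9·π/2 = 9*π/2.
  u² cross terms: 2·(-5)·(-2)·∫cos(4x)·sin(x) dx = 20·(-2/15) = -8/3;  2·(-5)·(3)·∫cos(4x)·sin(5x) dx = -30·(10/9) = -100/3;  2·(-2)·(3)·∫sin(x)·sin(5x) dx = -12·(0) = 0.
  So ∫_0^π u² dx = 25*π/2 + 2*π + 9*π/2 − 8/3 − 100/3 + 0 = -36 + 19*π.
  (u')² squared terms: (-2)²·∫cos(x)² dx = 4·π/2 = 2*π;  (15)²·∫cos(5x)² dx = 225·π/2 = 225*π/2;  (20)²·∫sin(4x)² dx = 400·π/2 = 200*π.
  (u')² cross terms: 2·(-2)·(15)·∫cos(x)·cos(5x) dx = -60·(0) = 0;  2·(-2)·(20)·∫cos(x)·sin(4x) dx = -80·(8/15) = -128/3;  2·(15)·(20)·∫cos(5x)·sin(4x) dx = 600·(-8/9) = -1600/3.
  So ∫_0^π (u')² dx = 2*π + 225*π/2 + 200*π + 0 − 128/3 − 1600/3 = -576 + 629*π/2.
||u||_{H^1}^2 = (-36 + 19*π) + (-576 + 629*π/2) = -612 + 667*π/2.


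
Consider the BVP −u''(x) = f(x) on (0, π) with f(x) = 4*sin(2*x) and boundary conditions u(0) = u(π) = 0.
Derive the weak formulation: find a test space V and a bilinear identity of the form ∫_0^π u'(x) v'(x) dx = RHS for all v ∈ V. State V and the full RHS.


V = H^1_0(0, π) (so v(0) = v(π) = 0); weak form: ∫_0^π u'v' dx = ∫_0^π (4*sin(2*x)) v dx for all v ∈ V.

Multiply both sides by a test function v and integrate from 0 to π:
  ∫_0^π −u''(x) v(x) dx = ∫_0^π f(x) v(x) dx.
Integrate the LHS by parts once:
  ∫_0^π −u'' v dx = −[u'(x) v(x)]_0^π + ∫_0^π u'(x) v'(x) dx.
Thus ∫_0^π u'(x) v'(x) dx = ∫_0^π f(x) v(x) dx + [u'(x) v(x)]_0^π.
Choose V so that boundary terms are either known or forced to vanish.
u is Dirichlet: u(0) = u(π) = 0. Let V = H^1_0(0, π); then v(0) = v(π) = 0, and [u' v]_0^π = 0.
Weak formulation: find u (satisfying any essential BC) such that ∫_0^π u'(x) v'(x) dx = ∫_0^π f v dx for all v ∈ V.
Substituting f(x) = 4*sin(2*x), the right-hand side is ∫_0^π (4*sin(2*x)) v dx.


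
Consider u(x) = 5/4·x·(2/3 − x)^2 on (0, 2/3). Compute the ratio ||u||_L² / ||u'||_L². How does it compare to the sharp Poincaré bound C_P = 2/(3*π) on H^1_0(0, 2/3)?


||u||_L² / ||u'||_L² = sqrt(14)/21 < C_P = 2/(3*π).

u(x) = 5/4·x·(2/3 − x)^2, so u'(x) = 15*x^2/4 - 10*x/3 + 5/9.
u(x) = 5/4·x·(2/3 − x)^2 vanishes at x = 0 and x = 2/3, so u ∈ H^1_0(0, 2/3). Differentiate via the product rule and integrate the resulting polynomials term by term.
  ∫_0^2/3 u² dx = ∫_0^2/3 (25*x^6/16 - 25*x^5/6 + 25*x^4/6 - 50*x^3/27 + 25*x^2/81) dx. Term by term:
    ∫_0^2/3 25*x^6/16 dx = 200/15309;  ∫_0^2/3 -25*x^5/6 dx = -400/6561;  ∫_0^2/3 25*x^4/6 dx = 80/729;
    ∫_0^2/3 -50*x^3/27 dx = -200/2187;  ∫_0^2/3 25*x^2/81 dx = 200/6561.
  Sum: 200/15309 − 400/6561 + 80/729 − 200/2187 + 200/6561 = 40/45927.
  ∫_0^2/3 (u')² dx = ∫_0^2/3 (225*x^4/16 - 25*x^3 + 275*x^2/18 - 100*x/27 + 25/81) dx. Term by term:
    ∫_0^2/3 225*x^4/16 dx = 10/27;  ∫_0^2/3 -25*x^3 dx = -100/81;  ∫_0^2/3 275*x^2/18 dx = 1100/729;
    ∫_0^2/3 -100*x/27 dx = -200/243;  ∫_0^2/3 25/81 dx = 50/243.
  Sum: 10/27 − 100/81 + 1100/729 − 200/243 + 50/243 = 20/729.
∫_0^2/3 u² dx = 40/45927, so ||u||_L² = 2*sqrt(70)/567.
∫_0^2/3 (u')² dx = 20/729, so ||u'||_L² = 2*sqrt(5)/27.
Ratio ||u||_L² / ||u'||_L² = sqrt(14)/21.
Sharp Poincaré constant on H^1_0(0, 2/3) is C_P = L/π = 2/(3*π), achieved by sin(3*π/2·x).
A polynomial bump cannot attain the sharp Poincaré constant (only the first sine eigenfunction does), so the ratio is strictly less than C_P, consistent with ||u||_L² ≤ C_P ||u'||_L².


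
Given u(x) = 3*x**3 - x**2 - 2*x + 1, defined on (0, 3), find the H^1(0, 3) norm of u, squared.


||u||_{H^1}^2 = 66099/14

The H^1 norm (squared) on an interval (0, L) is
  ||u||_{H^1}^2 = ∫_0^L u(x)^2 dx + ∫_0^L u'(x)^2 dx.
Compute u'(x) = 9*x**2 - 2*x - 2.
Then u(x)^2 = 9*x**6 - 6*x**5 - 11*x**4 + 10*x**3 + 2*x**2 - 4*x + 1 and u'(x)^2 = 81*x**4 - 36*x**3 - 32*x**2 + 8*x + 4.
Integrate each monomial from 0 to 3 using ∫_0^3 c·x^n dx = c·3^(n+1)/(n+1):
  ∫_0^3 u(x)^2 dx = ∫_0^3 (9*x^6 - 6*x^5 - 11*x^4 + 10*x^3 + 2*x^2 - 4*x + 1) dx. Term by term:
    ∫_0^3 9*x^6 dx = 19683/7;  ∫_0^3 -6*x^5 dx = -729;  ∫_0^3 -11*x^4 dx = -2673/5;
    ∫_0^3 10*x^3 dx = 405/2;  ∫_0^3 2*x^2 dx = 18;  ∫_0^3 -4*x dx = -18;
    ∫_0^3 1 dx = 3.
  Sum: 19683/7 − 729 − 2673/5 + 405/2 + 18 − 18 + 3 = 122763/70.
  ∫_0^3 u'(x)^2 dx = ∫_0^3 (81*x^4 - 36*x^3 - 32*x^2 + 8*x + 4) dx. Term by term:
    ∫_0^3 81*x^4 dx = 19683/5;  ∫_0^3 -36*x^3 dx = -729;  ∫_0^3 -32*x^2 dx = -288;
    ∫_0^3 8*x dx = 36;  ∫_0^3 4 dx = 12.
  Sum: 19683/5 − 729 − 288 + 36 + 12 = 14838/5.
Adding: ||u||_{H^1}^2 = 122763/70 + 14838/5 = 66099/14.


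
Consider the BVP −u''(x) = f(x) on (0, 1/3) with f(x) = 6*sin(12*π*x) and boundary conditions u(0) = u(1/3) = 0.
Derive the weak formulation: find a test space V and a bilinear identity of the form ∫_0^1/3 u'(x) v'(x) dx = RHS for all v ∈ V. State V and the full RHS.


V = H^1_0(0, 1/3) (so v(0) = v(1/3) = 0); weak form: ∫_0^1/3 u'v' dx = ∫_0^1/3 (6*sin(12*π*x)) v dx for all v ∈ V.

Multiply both sides by a test function v and integrate from 0 to 1/3:
  ∫_0^1/3 −u''(x) v(x) dx = ∫_0^1/3 f(x) v(x) dx.
Integrate the LHS by parts once:
  ∫_0^1/3 −u'' v dx = −[u'(x) v(x)]_0^1/3 + ∫_0^1/3 u'(x) v'(x) dx.
Thus ∫_0^1/3 u'(x) v'(x) dx = ∫_0^1/3 f(x) v(x) dx + [u'(x) v(x)]_0^1/3.
Choose V so that boundary terms are either known or forced to vanish.
u is Dirichlet: u(0) = u(1/3) = 0. Let V = H^1_0(0, 1/3); then v(0) = v(1/3) = 0, and [u' v]_0^1/3 = 0.
Weak formulation: find u (satisfying any essential BC) such that ∫_0^1/3 u'(x) v'(x) dx = ∫_0^1/3 f v dx for all v ∈ V.
Substituting f(x) = 6*sin(12*π*x), the right-hand side is ∫_0^1/3 (6*sin(12*π*x)) v dx.


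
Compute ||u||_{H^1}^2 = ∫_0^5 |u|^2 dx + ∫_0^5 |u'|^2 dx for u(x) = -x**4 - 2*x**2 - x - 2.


||u||_{H^1}^2 = 29832275/63

The H^1 norm (squared) on an interval (0, L) is
  ||u||_{H^1}^2 = ∫_0^L u(x)^2 dx + ∫_0^L u'(x)^2 dx.
Compute u'(x) = -4*x**3 - 4*x - 1.
Then u(x)^2 = x**8 + 4*x**6 + 2*x**5 + 8*x**4 + 4*x**3 + 9*x**2 + 4*x + 4 and u'(x)^2 = 16*x**6 + 32*x**4 + 8*x**3 + 16*x**2 + 8*x + 1.
Integrate each monomial from 0 to 5 using ∫_0^5 c·x^n dx = c·5^(n+1)/(n+1):
  ∫_0^5 u(x)^2 dx = ∫_0^5 (x^8 + 4*x^6 + 2*x^5 + 8*x^4 + 4*x^3 + 9*x^2 + 4*x + 4) dx. Term by term:
    ∫_0^5 x^8 dx = 1953125/9;  ∫_0^5 4*x^6 dx = 312500/7;  ∫_0^5 2*x^5 dx = 15625/3;
    ∫_0^5 8*x^4 dx = 5000;  ∫_0^5 4*x^3 dx = 625;  ∫_0^5 9*x^2 dx = 375;
    ∫_0^5 4*x dx = 50;  ∫_0^5 4 dx = 20.
  Sum: 1953125/9 + 312500/7 + 15625/3 + 5000 + 625 + 375 + 50 + 20 = 17194910/63.
  ∫_0^5 u'(x)^2 dx = ∫_0^5 (16*x^6 + 32*x^4 + 8*x^3 + 16*x^2 + 8*x + 1) dx. Term by term:
    ∫_0^5 16*x^6 dx = 1250000/7;  ∫_0^5 32*x^4 dx = 20000;  ∫_0^5 8*x^3 dx = 1250;
    ∫_0^5 16*x^2 dx = 2000/3;  ∫_0^5 8*x dx = 100;  ∫_0^5 1 dx = 5.
  Sum: 1250000/7 + 20000 + 1250 + 2000/3 + 100 + 5 = 4212455/21.
Adding: ||u||_{H^1}^2 = 17194910/63 + 4212455/21 = 29832275/63.


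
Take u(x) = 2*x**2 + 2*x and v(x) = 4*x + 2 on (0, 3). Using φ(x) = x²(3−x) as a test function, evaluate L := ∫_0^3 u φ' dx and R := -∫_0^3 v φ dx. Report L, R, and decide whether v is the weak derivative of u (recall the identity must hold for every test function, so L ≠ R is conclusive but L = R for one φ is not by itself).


LHS = -621/10, RHS = -621/10. Yes, v = u' weakly.

u(x) = 2*x**2 + 2*x, classical derivative u'(x) = 4*x + 2.
φ(x) = x²(3−x), so φ'(x) = 3*x*(2 - x).
Note φ(0) = φ(3) = 0, so the boundary term u·φ vanishes.
LHS = ∫_0^3 u(x) φ'(x) dx = ∫_0^3 (-6*x^4 + 6*x^3 + 12*x^2) dx. Term by term:
  ∫_0^3 -6*x^4 dx = -1458/5;  ∫_0^3 6*x^3 dx = 243/2;  ∫_0^3 12*x^2 dx = 108.
Sum: -1458/5 + 243/2 + 108 = -621/10.
So LHS = -621/10.
∫_0^3 v(x) φ(x) dx = ∫_0^3 (-4*x^4 + 10*x^3 + 6*x^2) dx. Term by term:
  ∫_0^3 -4*x^4 dx = -972/5;  ∫_0^3 10*x^3 dx = 405/2;  ∫_0^3 6*x^2 dx = 54.
Sum: -972/5 + 405/2 + 54 = 621/10.
So RHS = -∫_0^3 v(x) φ(x) dx = -621/10.
LHS = RHS, so the identity holds for this test φ.
Moreover u is smooth here and v(x) = u'(x) = 4*x + 2 pointwise, so the identity holds for every test function. Hence v is the weak derivative of u.


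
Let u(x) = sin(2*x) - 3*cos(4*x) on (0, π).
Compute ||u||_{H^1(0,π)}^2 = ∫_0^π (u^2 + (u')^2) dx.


||u||_{H^1(0,π)}^2 = 79*π

u'(x) = 12*sin(4*x) + 2*cos(2*x).
Expand u² and (u')² and integrate term by term on (0, π), using: for integers n ≥ 1, ∫_0^π sin²(nx) dx = ∫_0^π cos²(nx) dx = π/2; for n ≠ n', ∫_0^π sin(nx)sin(n'x) dx = ∫_0^π cos(nx)cos(n'x) dx = 0; and by product-to-sum, ∫_0^π sin(nx)cos(n'x) dx = ½∫_0^π [sin((n+n')x) + sin((n−n')x)] dx, which is 0 when n+n' is even and 2n/(n²−n'²) when n+n' is odd (it need not vanish on (0, π)).
  u² squared terms: (-3)²·∫cos(4x)² dx = 9·π/2 = 9*π/2;  (1)²·∫sin(2x)² dx = 1·π/2 = π/2.
  u² cross terms: 2·(-3)·(1)·∫cos(4x)·sin(2x) dx = -6·(0) = 0.
  So ∫_0^π u² dx = 9*π/2 + π/2 + 0 = 5*π.
  (u')² squared terms: (2)²·∫cos(2x)² dx = 4·π/2 = 2*π;  (12)²·∫sin(4x)² dx = 144·π/2 = 72*π.
  (u')² cross terms: 2·(2)·(12)·∫cos(2x)·sin(4x) dx = 48·(0) = 0.
  So ∫_0^π (u')² dx = 2*π + 72*π + 0 = 74*π.
||u||_{H^1}^2 = (5*π) + (74*π) = 79*π.


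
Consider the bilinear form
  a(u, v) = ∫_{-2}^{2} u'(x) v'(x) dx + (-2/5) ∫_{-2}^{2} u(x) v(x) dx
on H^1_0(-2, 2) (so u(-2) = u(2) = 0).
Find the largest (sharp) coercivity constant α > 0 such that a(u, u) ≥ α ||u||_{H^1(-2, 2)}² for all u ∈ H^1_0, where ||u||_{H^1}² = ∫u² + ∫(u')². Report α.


α = (-32/5 + π^2)/(π^2 + 16)

Coercivity of a(·,·) on H^1_0(-2, 2) means a(u, u) ≥ α ||u||_{H^1}² for every u ∈ H^1_0.
The interval has length L = 4, and Poincaré/coercivity depend only on L. Here a(u, u) = ∫(u')² + (-2/5)·∫u².
Here c = -2/5 < 0 with |c| < (π/L)² = π^2/16, so coercivity still holds. The condition a(u,u) ≥ α||u||_{H^1}² reads (1−α)∫(u')² ≥ (α−c)∫u². Any admissible α is ≤ 1 (rapidly oscillating u have ∫u²/∫(u')² → 0), and α = 1 would force 0 ≥ (1−c)∫u², impossible since c < 1; so 1−α > 0. By the sharp Poincaré inequality on H^1_0 of an interval of length L, ∫(u')² ≥ (π/L)²∫u² with equality for the first sine mode sin(π(x−x₀)/L) (x₀ the left endpoint), so the inequality holds for all u iff (1−α)(π/L)² ≥ α − c, i.e. α ≤ ((π/L)² + c)/((π/L)² + 1) = (1 + c(L/π)²)/(1 + (L/π)²). (Direct route, valid since c ≤ 0: Poincaré gives c∫u² ≥ c(L/π)²∫(u')², so a(u,u) ≥ (1 + c(L/π)²)∫(u')², while ||u||_{H^1}² ≤ (1 + (L/π)²)∫(u')²; dividing yields the same α.) With (π/L)² = π^2/16 and c = -2/5, the largest admissible constant is α = ((π/L)² + c)/((π/L)² + 1).
Simplifying, α = (-32/5 + π^2)/(π^2 + 16).


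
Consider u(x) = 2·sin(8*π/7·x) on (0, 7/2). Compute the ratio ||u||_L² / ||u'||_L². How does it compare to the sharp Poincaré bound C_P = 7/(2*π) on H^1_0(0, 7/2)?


||u||_L² / ||u'||_L² = 7/(8*π) < C_P = 7/(2*π).

u(x) = 2·sin(8*π/7·x), so u'(x) = 16*π*cos(8*π*x/7)/7.
Writing u(x) = A·sin(kπx/L) with A = 2 and k = 4, use ∫_0^L sin²(kπx/L) dx = L/2 and ∫_0^L cos²(kπx/L) dx = L/2.
u² = 4·sin²(8*π/7·x) and (u')² = 256*π^2/49·cos²(8*π/7·x), and each of sin², cos² integrates to L/2 = 7/4 over (0, 7/2).
∫_0^7/2 u² dx = 7, so ||u||_L² = sqrt(7).
∫_0^7/2 (u')² dx = 64*π^2/7, so ||u'||_L² = 8*sqrt(7)*π/7.
Ratio ||u||_L² / ||u'||_L² = 7/(8*π).
Sharp Poincaré constant on H^1_0(0, 7/2) is C_P = L/π = 7/(2*π), achieved by sin(2*π/7·x).
This is the k = 4 harmonic; the ratio L/(kπ) is strictly less than C_P = L/π, consistent with the sharp inequality ||u||_L² ≤ C_P ||u'||_L².


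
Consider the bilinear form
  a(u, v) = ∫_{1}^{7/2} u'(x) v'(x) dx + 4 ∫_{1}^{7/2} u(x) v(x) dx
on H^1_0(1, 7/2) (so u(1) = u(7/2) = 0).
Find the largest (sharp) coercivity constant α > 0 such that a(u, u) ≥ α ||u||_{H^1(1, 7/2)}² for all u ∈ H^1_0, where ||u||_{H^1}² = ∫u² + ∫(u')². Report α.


α = 1

Coercivity of a(·,·) on H^1_0(1, 7/2) means a(u, u) ≥ α ||u||_{H^1}² for every u ∈ H^1_0.
The interval has length L = 5/2, and Poincaré/coercivity depend only on L. Here a(u, u) = ∫(u')² + (4)·∫u².
Here c = 4 ≥ 1, so a(u,u) = ∫(u')² + c∫u² ≥ ∫(u')² + ∫u² = ||u||_{H^1}², i.e. α = 1 works. No larger α is possible: a(u,u) ≥ α||u||_{H^1}² means (1−α)∫(u')² ≥ (α−c)∫u², and for the modes u_n = sin(nπ(x−x₀)/L) (x₀ the left endpoint) one has ∫u_n²/∫(u_n')² = (L/(nπ))² → 0, so a(u_n,u_n)/||u_n||_{H^1}² → 1. Hence the optimal constant is α = 1.
Therefore α = 1.


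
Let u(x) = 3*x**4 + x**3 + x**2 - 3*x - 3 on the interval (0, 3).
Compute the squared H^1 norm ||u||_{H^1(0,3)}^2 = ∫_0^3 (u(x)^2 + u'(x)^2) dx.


||u||_{H^1}^2 = 11026521/140

The H^1 norm (squared) on an interval (0, L) is
  ||u||_{H^1}^2 = ∫_0^L u(x)^2 dx + ∫_0^L u'(x)^2 dx.
Compute u'(x) = 12*x**3 + 3*x**2 + 2*x - 3.
Then u(x)^2 = 9*x**8 + 6*x**7 + 7*x**6 - 16*x**5 - 23*x**4 - 12*x**3 + 3*x**2 + 18*x + 9 and u'(x)^2 = 144*x**6 + 72*x**5 + 57*x**4 - 60*x**3 - 14*x**2 - 12*x + 9.
Integrate each monomial from 0 to 3 using ∫_0^3 c·x^n dx = c·3^(n+1)/(n+1):
  ∫_0^3 u(x)^2 dx = ∫_0^3 (9*x^8 + 6*x^7 + 7*x^6 - 16*x^5 - 23*x^4 - 12*x^3 + 3*x^2 + 18*x + 9) dx. Term by term:
    ∫_0^3 9*x^8 dx = 19683;  ∫_0^3 6*x^7 dx = 19683/4;  ∫_0^3 7*x^6 dx = 2187;
    ∫_0^3 -16*x^5 dx = -1944;  ∫_0^3 -23*x^4 dx = -5589/5;  ∫_0^3 -12*x^3 dx = -243;
    ∫_0^3 3*x^2 dx = 27;  ∫_0^3 18*x dx = 81;  ∫_0^3 9 dx = 27.
  Sum: 19683 + 19683/4 + 2187 − 1944 − 5589/5 − 243 + 27 + 81 + 27 = 472419/20.
  ∫_0^3 u'(x)^2 dx = ∫_0^3 (144*x^6 + 72*x^5 + 57*x^4 - 60*x^3 - 14*x^2 - 12*x + 9) dx. Term by term:
    ∫_0^3 144*x^6 dx = 314928/7;  ∫_0^3 72*x^5 dx = 8748;  ∫_0^3 57*x^4 dx = 13851/5;
    ∫_0^3 -60*x^3 dx = -1215;  ∫_0^3 -14*x^2 dx = -126;  ∫_0^3 -12*x dx = -54;
    ∫_0^3 9 dx = 27.
  Sum: 314928/7 + 8748 + 13851/5 − 1215 − 126 − 54 + 27 = 1929897/35.
Adding: ||u||_{H^1}^2 = 472419/20 + 1929897/35 = 11026521/140.


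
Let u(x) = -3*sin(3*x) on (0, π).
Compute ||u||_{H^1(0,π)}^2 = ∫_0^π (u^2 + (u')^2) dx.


||u||_{H^1(0,π)}^2 = 45*π

u'(x) = -9*cos(3*x).
Expand u² and (u')² and integrate term by term on (0, π), using: for integers n ≥ 1, ∫_0^π sin²(nx) dx = ∫_0^π cos²(nx) dx = π/2; for n ≠ n', ∫_0^π sin(nx)sin(n'x) dx = ∫_0^π cos(nx)cos(n'x) dx = 0; and by product-to-sum, ∫_0^π sin(nx)cos(n'x) dx = ½∫_0^π [sin((n+n')x) + sin((n−n')x)] dx, which is 0 when n+n' is even and 2n/(n²−n'²) when n+n' is odd (it need not vanish on (0, π)).
  u² squared terms: (-3)²·∫sin(3x)² dx = 9·π/2 = 9*π/2.
  So ∫_0^π u² dx = 9*π/2.
  (u')² squared terms: (-9)²·∫cos(3x)² dx = 81·π/2 = 81*π/2.
  So ∫_0^π (u')² dx = 81*π/2.
||u||_{H^1}^2 = (9*π/2) + (81*π/2) = 45*π.
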